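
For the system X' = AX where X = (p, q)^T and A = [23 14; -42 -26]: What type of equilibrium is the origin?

saddle

A = [[23,14],[-42,-26]]; det(A-λI) = λ^2 + 3λ - 10.
λ = -5, 2: opposite signs.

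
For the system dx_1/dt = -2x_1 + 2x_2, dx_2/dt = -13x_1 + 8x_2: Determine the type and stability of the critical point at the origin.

A = [[-2,2],[-13,8]]; det(A-λI) = λ^2 - 6λ + 10.
λ = 3 ± i: positive real part.

unstable spiral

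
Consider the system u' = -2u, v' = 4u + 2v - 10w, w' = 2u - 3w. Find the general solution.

Coefficient matrix A = [[-2, 0, 0], [4, 2, -10], [2, 0, -3]].
det(A - λI) = 0 gives eigenvalues λ = -2, -3, 2.
For λ=-2: eigenvector (1,4,2).
For λ=-3: eigenvector (0,2,1).
For λ=2: eigenvector (0,1,0).
General solution: K_1e^(-2t)(1,4,2) + K_2e^(-3t)(0,2,1) + K_3e^(2t)(0,1,0).

u(t) = K_1e^(-2t), v(t) = 4K_1e^(-2t) + 2K_2e^(-3t) + K_3e^(2t), w(t) = 2K_1e^(-2t) + K_2e^(-3t)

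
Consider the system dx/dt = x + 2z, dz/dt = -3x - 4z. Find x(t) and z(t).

x(t) = K_1e^(-t) + 2K_2e^(-2t), z(t) = -K_1e^(-t) - 3K_2e^(-2t)

Coefficient matrix A = [[1, 2], [-3, -4]].
Characteristic polynomial det(A - λI) = λ^2 + 3λ + 2 = 0.
Eigenvalues λ = -1, -2.
For λ=-1: (A-λI) row 1 is [2, 2], so an eigenvector is (1, -1).
For λ=-2: (A-λI) row 1 is [3, 2], so an eigenvector is (2, -3).
General solution: K_1e^(-t)(1,-1) + K_2e^(-2t)(2,-3).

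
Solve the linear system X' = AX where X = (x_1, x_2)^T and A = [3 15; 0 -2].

x_1(t) = -K_1e^(3t) - 3K_2e^(-2t), x_2(t) = K_2e^(-2t)

Coefficient matrix A = [[3, 15], [0, -2]].
Characteristic polynomial det(A - λI) = λ^2 - λ - 6 = 0.
Eigenvalues λ = 3, -2.
For λ=3: (A-λI) row 1 is [0, 15], so an eigenvector is (-1, 0).
For λ=-2: (A-λI) row 1 is [5, 15], so an eigenvector is (-3, 1).
General solution: K_1e^(3t)(-1,0) + K_2e^(-2t)(-3,1).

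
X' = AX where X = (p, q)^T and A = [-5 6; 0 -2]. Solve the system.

p(t) = 2c_1e^(-2t) + c_2e^(-5t), q(t) = c_1e^(-2t)

Coefficient matrix A = [[-5, 6], [0, -2]].
Characteristic polynomial det(A - λI) = λ^2 + 7λ + 10 = 0.
Eigenvalues λ = -2, -5.
For λ=-2: (A-λI) row 1 is [-3, 6], so an eigenvector is (2, 1).
For λ=-5: (A-λI) row 1 is [0, 6], so an eigenvector is (1, 0).
General solution: c_1e^(-2t)(2,1) + c_2e^(-5t)(1,0).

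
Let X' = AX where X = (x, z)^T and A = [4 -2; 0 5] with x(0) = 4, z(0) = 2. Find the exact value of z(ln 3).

A = [[4,-2],[0,5]]; eigenvalues λ = 5, 4.
Eigenvectors: (-2,1) for λ=5, (-1,0) for λ=4.
From the initial condition, c_1 = 2, c_2 = -8.
z(ln 3) = (2)(3^5)(1) + (-8)(3^4)(0) = 486.

486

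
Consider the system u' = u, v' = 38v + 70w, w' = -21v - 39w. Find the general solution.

Coefficient matrix A = [[1, 0, 0], [0, 38, 70], [0, -21, -39]].
det(A - λI) = 0 gives eigenvalues λ = 1, -4, 3.
For λ=1: eigenvector (1,0,0).
For λ=-4: eigenvector (0,-5,3).
For λ=3: eigenvector (0,-2,1).
General solution: C_1e^(t)(1,0,0) + C_2e^(-4t)(0,-5,3) + C_3e^(3t)(0,-2,1).

u(t) = C_1e^(t), v(t) = -5C_2e^(-4t) - 2C_3e^(3t), w(t) = 3C_2e^(-4t) + C_3e^(3t)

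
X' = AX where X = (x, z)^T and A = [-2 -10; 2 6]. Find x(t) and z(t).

x(t) = 2K_1e^(2t)sin(2t) - K_1e^(2t)cos(2t) - K_2e^(2t)sin(2t) - 2K_2e^(2t)cos(2t), z(t) = -K_1e^(2t)sin(2t) + K_2e^(2t)cos(2t)

Coefficient matrix A = [[-2, -10], [2, 6]].
Characteristic polynomial det(A - λI) = λ^2 - 4λ + 8 = 0.
Eigenvalues λ = 2 ± 2i (complex conjugate pair).
For λ=2+2i: an eigenvector is (-1,0) - i(2,-1) = (-1 - 2i, 0 + i).
A real fundamental pair from Re and Im of e^((2+2i)t)v: X_1 = e^(2t)(cos(2t)·(-1,0) + sin(2t)·(2,-1)), X_2 = e^(2t)(sin(2t)·(-1,0) - cos(2t)·(2,-1)).
General solution: K_1X_1 + K_2X_2.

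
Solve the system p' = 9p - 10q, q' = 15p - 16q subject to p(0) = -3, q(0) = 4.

Coefficient matrix A = [[9, -10], [15, -16]].
Characteristic polynomial det(A - λI) = λ^2 + 7λ + 6 = 0.
Eigenvalues λ = -1, -6.
For λ=-1: (A-λI) row 1 is [10, -10], so an eigenvector is (-1, -1).
For λ=-6: (A-λI) row 1 is [15, -10], so an eigenvector is (2, 3).
General solution: C_1e^(-t)(-1,-1) + C_2e^(-6t)(2,3).
Applying p(0)=-3, q(0)=4 gives C_1=17, C_2=7.

p(t) = -17e^(-t) + 14e^(-6t), q(t) = -17e^(-t) + 21e^(-6t)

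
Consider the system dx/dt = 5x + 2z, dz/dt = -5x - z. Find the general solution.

Coefficient matrix A = [[5, 2], [-5, -1]].
Characteristic polynomial det(A - λI) = λ^2 - 4λ + 5 = 0.
Eigenvalues λ = 2 ± i (complex conjugate pair).
For λ=2+i: an eigenvector is (1,-2) - i(-1,1) = (1 + i, -2 - i).
A real fundamental pair from Re and Im of e^((2+i)t)v: X_1 = e^(2t)(cos(t)·(1,-2) + sin(t)·(-1,1)), X_2 = e^(2t)(sin(t)·(1,-2) - cos(t)·(-1,1)).
General solution: C_1X_1 + C_2X_2.

x(t) = -C_1e^(2t)sin(t) + C_1e^(2t)cos(t) + C_2e^(2t)sin(t) + C_2e^(2t)cos(t), z(t) = C_1e^(2t)sin(t) - 2C_1e^(2t)cos(t) - 2C_2e^(2t)sin(t) - C_2e^(2t)cos(t)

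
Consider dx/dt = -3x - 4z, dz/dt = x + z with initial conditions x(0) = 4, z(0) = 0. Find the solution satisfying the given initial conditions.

Coefficient matrix A = [[-3, -4], [1, 1]].
Characteristic polynomial det(A - λI) = λ^2 + 2λ + 1 = 0.
Single eigenvalue λ = -1 with algebraic multiplicity 2.
Eigenvector v = (2,-1); generalized eigenvector w with (A-λI)w=v is (3,-2).
General solution: e^(-t)[C_1·v + C_2·(t·v + w)].
Applying x(0)=4, z(0)=0 gives C_1=8, C_2=-4.

x(t) = -8te^(-t) + 4e^(-t), z(t) = 4te^(-t)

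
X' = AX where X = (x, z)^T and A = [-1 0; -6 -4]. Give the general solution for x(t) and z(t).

x(t) = c_1e^(-t), z(t) = -2c_1e^(-t) - c_2e^(-4t)

Coefficient matrix A = [[-1, 0], [-6, -4]].
Characteristic polynomial det(A - λI) = λ^2 + 5λ + 4 = 0.
Eigenvalues λ = -1, -4.
For λ=-1: (A-λI) row 2 is [-6, -3], so an eigenvector is (1, -2).
For λ=-4: (A-λI) row 1 is [3, 0], so an eigenvector is (0, -1).
General solution: c_1e^(-t)(1,-2) + c_2e^(-4t)(0,-1).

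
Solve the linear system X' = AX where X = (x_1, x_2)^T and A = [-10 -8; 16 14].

Coefficient matrix A = [[-10, -8], [16, 14]].
Characteristic polynomial det(A - λI) = λ^2 - 4λ - 12 = 0.
Eigenvalues λ = -2, 6.
For λ=-2: (A-λI) row 1 is [-8, -8], so an eigenvector is (1, -1).
For λ=6: (A-λI) row 1 is [-16, -8], so an eigenvector is (1, -2).
General solution: K_1e^(-2t)(1,-1) + K_2e^(6t)(1,-2).

x_1(t) = K_1e^(-2t) + K_2e^(6t), x_2(t) = -K_1e^(-2t) - 2K_2e^(6t)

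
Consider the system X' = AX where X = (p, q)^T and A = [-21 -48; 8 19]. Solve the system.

p(t) = 3K_1e^(-5t) - 2K_2e^(3t), q(t) = -K_1e^(-5t) + K_2e^(3t)

Coefficient matrix A = [[-21, -48], [8, 19]].
Characteristic polynomial det(A - λI) = λ^2 + 2λ - 15 = 0.
Eigenvalues λ = -5, 3.
For λ=-5: (A-λI) row 1 is [-16, -48], so an eigenvector is (3, -1).
For λ=3: (A-λI) row 1 is [-24, -48], so an eigenvector is (-2, 1).
General solution: K_1e^(-5t)(3,-1) + K_2e^(3t)(-2,1).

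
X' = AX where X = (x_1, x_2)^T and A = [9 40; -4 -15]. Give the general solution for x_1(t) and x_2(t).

Coefficient matrix A = [[9, 40], [-4, -15]].
Characteristic polynomial det(A - λI) = λ^2 + 6λ + 25 = 0.
Eigenvalues λ = -3 ± 4i (complex conjugate pair).
For λ=-3+4i: an eigenvector is (-1,0) - i(-3,1) = (-1 + 3i, 0 - i).
A real fundamental pair from Re and Im of e^((-3+4i)t)v: X_1 = e^(-3t)(cos(4t)·(-1,0) + sin(4t)·(-3,1)), X_2 = e^(-3t)(sin(4t)·(-1,0) - cos(4t)·(-3,1)).
General solution: K_1X_1 + K_2X_2.

x_1(t) = -3K_1e^(-3t)sin(4t) - K_1e^(-3t)cos(4t) - K_2e^(-3t)sin(4t) + 3K_2e^(-3t)cos(4t), x_2(t) = K_1e^(-3t)sin(4t) - K_2e^(-3t)cos(4t)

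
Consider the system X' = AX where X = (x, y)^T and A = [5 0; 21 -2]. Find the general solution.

x(t) = -K_1e^(5t), y(t) = -3K_1e^(5t) - K_2e^(-2t)

Coefficient matrix A = [[5, 0], [21, -2]].
Characteristic polynomial det(A - λI) = λ^2 - 3λ - 10 = 0.
Eigenvalues λ = 5, -2.
For λ=5: (A-λI) row 2 is [21, -7], so an eigenvector is (-1, -3).
For λ=-2: (A-λI) row 1 is [7, 0], so an eigenvector is (0, -1).
General solution: K_1e^(5t)(-1,-3) + K_2e^(-2t)(0,-1).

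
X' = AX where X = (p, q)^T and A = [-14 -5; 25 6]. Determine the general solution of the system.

p(t) = c_1e^(-4t)sin(5t) - c_2e^(-4t)cos(5t), q(t) = -2c_1e^(-4t)sin(5t) - c_1e^(-4t)cos(5t) - c_2e^(-4t)sin(5t) + 2c_2e^(-4t)cos(5t)

Coefficient matrix A = [[-14, -5], [25, 6]].
Characteristic polynomial det(A - λI) = λ^2 + 8λ + 41 = 0.
Eigenvalues λ = -4 ± 5i (complex conjugate pair).
For λ=-4+5i: an eigenvector is (0,-1) - i(1,-2) = (0 - i, -1 + 2i).
A real fundamental pair from Re and Im of e^((-4+5i)t)v: X_1 = e^(-4t)(cos(5t)·(0,-1) + sin(5t)·(1,-2)), X_2 = e^(-4t)(sin(5t)·(0,-1) - cos(5t)·(1,-2)).
General solution: c_1X_1 + c_2X_2.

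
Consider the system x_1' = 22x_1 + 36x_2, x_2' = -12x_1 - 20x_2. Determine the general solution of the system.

x_1(t) = 2C_1e^(4t) - 3C_2e^(-2t), x_2(t) = -C_1e^(4t) + 2C_2e^(-2t)

Coefficient matrix A = [[22, 36], [-12, -20]].
Characteristic polynomial det(A - λI) = λ^2 - 2λ - 8 = 0.
Eigenvalues λ = 4, -2.
For λ=4: (A-λI) row 1 is [18, 36], so an eigenvector is (2, -1).
For λ=-2: (A-λI) row 1 is [24, 36], so an eigenvector is (-3, 2).
General solution: C_1e^(4t)(2,-1) + C_2e^(-2t)(-3,2).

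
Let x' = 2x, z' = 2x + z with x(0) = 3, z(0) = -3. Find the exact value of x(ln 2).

12

A = [[2,0],[2,1]]; eigenvalues λ = 1, 2.
Eigenvectors: (0,-1) for λ=1, (-1,-2) for λ=2.
From the initial condition, c_1 = 9, c_2 = -3.
x(ln 2) = (9)(2^1)(0) + (-3)(2^2)(-1) = 12.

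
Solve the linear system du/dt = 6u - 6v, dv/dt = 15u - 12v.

u(t) = C_1e^(-3t)sin(3t) - C_1e^(-3t)cos(3t) - C_2e^(-3t)sin(3t) - C_2e^(-3t)cos(3t), v(t) = C_1e^(-3t)sin(3t) - 2C_1e^(-3t)cos(3t) - 2C_2e^(-3t)sin(3t) - C_2e^(-3t)cos(3t)

Coefficient matrix A = [[6, -6], [15, -12]].
Characteristic polynomial det(A - λI) = λ^2 + 6λ + 18 = 0.
Eigenvalues λ = -3 ± 3i (complex conjugate pair).
For λ=-3+3i: an eigenvector is (-1,-2) - i(1,1) = (-1 - i, -2 - i).
A real fundamental pair from Re and Im of e^((-3+3i)t)v: X_1 = e^(-3t)(cos(3t)·(-1,-2) + sin(3t)·(1,1)), X_2 = e^(-3t)(sin(3t)·(-1,-2) - cos(3t)·(1,1)).
General solution: C_1X_1 + C_2X_2.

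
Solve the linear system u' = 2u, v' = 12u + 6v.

u(t) = c_2e^(2t), v(t) = -c_1e^(6t) - 3c_2e^(2t)

Coefficient matrix A = [[2, 0], [12, 6]].
Characteristic polynomial det(A - λI) = λ^2 - 8λ + 12 = 0.
Eigenvalues λ = 6, 2.
For λ=6: (A-λI) row 1 is [-4, 0], so an eigenvector is (0, -1).
For λ=2: (A-λI) row 2 is [12, 4], so an eigenvector is (1, -3).
General solution: c_1e^(6t)(0,-1) + c_2e^(2t)(1,-3).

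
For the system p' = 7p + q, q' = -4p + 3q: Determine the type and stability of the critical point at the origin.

unstable improper node

A = [[7,1],[-4,3]]; det(A-λI) = λ^2 - 10λ + 25.
repeated λ = 5 with a single eigenvector.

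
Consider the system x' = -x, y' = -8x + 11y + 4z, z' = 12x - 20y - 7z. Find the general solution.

Coefficient matrix A = [[-1, 0, 0], [-8, 11, 4], [12, -20, -7]].
det(A - λI) = 0 gives eigenvalues λ = -1, 3, 1.
For λ=-1: eigenvector (1,0,2).
For λ=3: eigenvector (0,1,-2).
For λ=1: eigenvector (0,-2,5).
General solution: K_1e^(-t)(1,0,2) + K_2e^(3t)(0,1,-2) + K_3e^(t)(0,-2,5).

x(t) = K_1e^(-t), y(t) = K_2e^(3t) - 2K_3e^(t), z(t) = 2K_1e^(-t) - 2K_2e^(3t) + 5K_3e^(t)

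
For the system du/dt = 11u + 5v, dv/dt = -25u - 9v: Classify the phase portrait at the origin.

A = [[11,5],[-25,-9]]; det(A-λI) = λ^2 - 2λ + 26.
λ = 1 ± 5i: positive real part.

unstable spiral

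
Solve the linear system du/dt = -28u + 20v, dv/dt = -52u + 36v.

u(t) = -c_1e^(4t)sin(4t) + 2c_1e^(4t)cos(4t) + 2c_2e^(4t)sin(4t) + c_2e^(4t)cos(4t), v(t) = -2c_1e^(4t)sin(4t) + 3c_1e^(4t)cos(4t) + 3c_2e^(4t)sin(4t) + 2c_2e^(4t)cos(4t)

Coefficient matrix A = [[-28, 20], [-52, 36]].
Characteristic polynomial det(A - λI) = λ^2 - 8λ + 32 = 0.
Eigenvalues λ = 4 ± 4i (complex conjugate pair).
For λ=4+4i: an eigenvector is (2,3) - i(-1,-2) = (2 + i, 3 + 2i).
A real fundamental pair from Re and Im of e^((4+4i)t)v: X_1 = e^(4t)(cos(4t)·(2,3) + sin(4t)·(-1,-2)), X_2 = e^(4t)(sin(4t)·(2,3) - cos(4t)·(-1,-2)).
General solution: c_1X_1 + c_2X_2.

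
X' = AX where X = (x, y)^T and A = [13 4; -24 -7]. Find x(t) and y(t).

Coefficient matrix A = [[13, 4], [-24, -7]].
Characteristic polynomial det(A - λI) = λ^2 - 6λ + 5 = 0.
Eigenvalues λ = 5, 1.
For λ=5: (A-λI) row 1 is [8, 4], so an eigenvector is (1, -2).
For λ=1: (A-λI) row 1 is [12, 4], so an eigenvector is (-1, 3).
General solution: c_1e^(5t)(1,-2) + c_2e^(t)(-1,3).

x(t) = c_1e^(5t) - c_2e^(t), y(t) = -2c_1e^(5t) + 3c_2e^(t)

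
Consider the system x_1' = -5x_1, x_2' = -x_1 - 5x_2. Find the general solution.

Coefficient matrix A = [[-5, 0], [-1, -5]].
Characteristic polynomial det(A - λI) = λ^2 + 10λ + 25 = 0.
Single eigenvalue λ = -5 with algebraic multiplicity 2.
Eigenvector v = (0,-1); generalized eigenvector w with (A-λI)w=v is (1,2).
General solution: e^(-5t)[C_1·v + C_2·(t·v + w)].

x_1(t) = C_2e^(-5t), x_2(t) = -C_1e^(-5t) - C_2te^(-5t) + 2C_2e^(-5t)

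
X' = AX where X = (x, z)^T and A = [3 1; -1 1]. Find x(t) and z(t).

Coefficient matrix A = [[3, 1], [-1, 1]].
Characteristic polynomial det(A - λI) = λ^2 - 4λ + 4 = 0.
Single eigenvalue λ = 2 with algebraic multiplicity 2.
Eigenvector v = (-1,1); generalized eigenvector w with (A-λI)w=v is (-2,1).
General solution: e^(2t)[K_1·v + K_2·(t·v + w)].

x(t) = -K_1e^(2t) - K_2te^(2t) - 2K_2e^(2t), z(t) = K_1e^(2t) + K_2te^(2t) + K_2e^(2t)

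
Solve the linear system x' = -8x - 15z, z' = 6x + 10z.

x(t) = -c_1e^(t)sin(3t) + 2c_1e^(t)cos(3t) + 2c_2e^(t)sin(3t) + c_2e^(t)cos(3t), z(t) = c_1e^(t)sin(3t) - c_1e^(t)cos(3t) - c_2e^(t)sin(3t) - c_2e^(t)cos(3t)

Coefficient matrix A = [[-8, -15], [6, 10]].
Characteristic polynomial det(A - λI) = λ^2 - 2λ + 10 = 0.
Eigenvalues λ = 1 ± 3i (complex conjugate pair).
For λ=1+3i: an eigenvector is (2,-1) - i(-1,1) = (2 + i, -1 - i).
A real fundamental pair from Re and Im of e^((1+3i)t)v: X_1 = e^(t)(cos(3t)·(2,-1) + sin(3t)·(-1,1)), X_2 = e^(t)(sin(3t)·(2,-1) - cos(3t)·(-1,1)).
General solution: c_1X_1 + c_2X_2.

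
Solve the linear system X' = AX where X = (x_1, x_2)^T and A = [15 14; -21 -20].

x_1(t) = -K_1e^(t) - 2K_2e^(-6t), x_2(t) = K_1e^(t) + 3K_2e^(-6t)

Coefficient matrix A = [[15, 14], [-21, -20]].
Characteristic polynomial det(A - λI) = λ^2 + 5λ - 6 = 0.
Eigenvalues λ = 1, -6.
For λ=1: (A-λI) row 1 is [14, 14], so an eigenvector is (-1, 1).
For λ=-6: (A-λI) row 1 is [21, 14], so an eigenvector is (-2, 3).
General solution: K_1e^(t)(-1,1) + K_2e^(-6t)(-2,3).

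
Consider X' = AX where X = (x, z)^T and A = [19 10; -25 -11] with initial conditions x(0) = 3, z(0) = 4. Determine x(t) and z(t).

x(t) = 17e^(4t)sin(5t) + 3e^(4t)cos(5t), z(t) = -27e^(4t)sin(5t) + 4e^(4t)cos(5t)

Coefficient matrix A = [[19, 10], [-25, -11]].
Characteristic polynomial det(A - λI) = λ^2 - 8λ + 41 = 0.
Eigenvalues λ = 4 ± 5i (complex conjugate pair).
For λ=4+5i: an eigenvector is (1,-1) - i(1,-2) = (1 - i, -1 + 2i).
A real fundamental pair from Re and Im of e^((4+5i)t)v: X_1 = e^(4t)(cos(5t)·(1,-1) + sin(5t)·(1,-2)), X_2 = e^(4t)(sin(5t)·(1,-1) - cos(5t)·(1,-2)).
General solution: K_1X_1 + K_2X_2.
Applying x(0)=3, z(0)=4 gives K_1=10, K_2=7.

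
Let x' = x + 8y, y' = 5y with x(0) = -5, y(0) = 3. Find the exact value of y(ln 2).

A = [[1,8],[0,5]]; eigenvalues λ = 1, 5.
Eigenvectors: (1,0) for λ=1, (2,1) for λ=5.
From the initial condition, c_1 = -11, c_2 = 3.
y(ln 2) = (-11)(2^1)(0) + (3)(2^5)(1) = 96.

96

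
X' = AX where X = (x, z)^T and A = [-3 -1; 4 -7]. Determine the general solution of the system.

x(t) = -K_1e^(-5t) - K_2te^(-5t) - K_2e^(-5t), z(t) = -2K_1e^(-5t) - 2K_2te^(-5t) - K_2e^(-5t)

Coefficient matrix A = [[-3, -1], [4, -7]].
Characteristic polynomial det(A - λI) = λ^2 + 10λ + 25 = 0.
Single eigenvalue λ = -5 with algebraic multiplicity 2.
Eigenvector v = (-1,-2); generalized eigenvector w with (A-λI)w=v is (-1,-1).
General solution: e^(-5t)[K_1·v + K_2·(t·v + w)].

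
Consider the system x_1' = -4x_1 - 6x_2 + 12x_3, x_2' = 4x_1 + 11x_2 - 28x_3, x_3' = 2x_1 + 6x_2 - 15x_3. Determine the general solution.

Coefficient matrix A = [[-4, -6, 12], [4, 11, -28], [2, 6, -15]].
det(A - λI) = 0 gives eigenvalues λ = -4, -1, -3.
For λ=-4: eigenvector (1,-4,-2).
For λ=-1: eigenvector (-2,3,1).
For λ=-3: eigenvector (0,2,1).
General solution: c_1e^(-4t)(1,-4,-2) + c_2e^(-t)(-2,3,1) + c_3e^(-3t)(0,2,1).

x_1(t) = c_1e^(-4t) - 2c_2e^(-t), x_2(t) = -4c_1e^(-4t) + 3c_2e^(-t) + 2c_3e^(-3t), x_3(t) = -2c_1e^(-4t) + c_2e^(-t) + c_3e^(-3t)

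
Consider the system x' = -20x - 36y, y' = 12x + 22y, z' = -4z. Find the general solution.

Coefficient matrix A = [[-20, -36, 0], [12, 22, 0], [0, 0, -4]].
det(A - λI) = 0 gives eigenvalues λ = 4, -2, -4.
For λ=4: eigenvector (3,-2,0).
For λ=-2: eigenvector (2,-1,0).
For λ=-4: eigenvector (0,0,1).
General solution: K_1e^(4t)(3,-2,0) + K_2e^(-2t)(2,-1,0) + K_3e^(-4t)(0,0,1).

x(t) = 3K_1e^(4t) + 2K_2e^(-2t), y(t) = -2K_1e^(4t) - K_2e^(-2t), z(t) = K_3e^(-4t)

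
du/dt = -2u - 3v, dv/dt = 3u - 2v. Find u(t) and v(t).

Coefficient matrix A = [[-2, -3], [3, -2]].
Characteristic polynomial det(A - λI) = λ^2 + 4λ + 13 = 0.
Eigenvalues λ = -2 ± 3i (complex conjugate pair).
For λ=-2+3i: an eigenvector is (0,1) - i(-1,0) = (0 + i, 1).
A real fundamental pair from Re and Im of e^((-2+3i)t)v: X_1 = e^(-2t)(cos(3t)·(0,1) + sin(3t)·(-1,0)), X_2 = e^(-2t)(sin(3t)·(0,1) - cos(3t)·(-1,0)).
General solution: K_1X_1 + K_2X_2.

u(t) = -K_1e^(-2t)sin(3t) + K_2e^(-2t)cos(3t), v(t) = K_1e^(-2t)cos(3t) + K_2e^(-2t)sin(3t)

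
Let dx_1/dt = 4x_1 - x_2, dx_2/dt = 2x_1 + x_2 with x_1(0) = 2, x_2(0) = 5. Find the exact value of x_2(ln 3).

A = [[4,-1],[2,1]]; eigenvalues λ = 2, 3.
Eigenvectors: (1,2) for λ=2, (-1,-1) for λ=3.
From the initial condition, c_1 = 3, c_2 = 1.
x_2(ln 3) = (3)(3^2)(2) + (1)(3^3)(-1) = 27.

27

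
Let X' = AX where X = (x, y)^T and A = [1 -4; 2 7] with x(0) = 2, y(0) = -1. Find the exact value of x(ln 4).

128

A = [[1,-4],[2,7]]; eigenvalues λ = 3, 5.
Eigenvectors: (-2,1) for λ=3, (-1,1) for λ=5.
From the initial condition, c_1 = -1, c_2 = 0.
x(ln 4) = (-1)(4^3)(-2) + (0)(4^5)(-1) = 128.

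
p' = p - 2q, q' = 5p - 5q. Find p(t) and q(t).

Coefficient matrix A = [[1, -2], [5, -5]].
Characteristic polynomial det(A - λI) = λ^2 + 4λ + 5 = 0.
Eigenvalues λ = -2 ± i (complex conjugate pair).
For λ=-2+i: an eigenvector is (-1,-2) - i(1,1) = (-1 - i, -2 - i).
A real fundamental pair from Re and Im of e^((-2+i)t)v: X_1 = e^(-2t)(cos(t)·(-1,-2) + sin(t)·(1,1)), X_2 = e^(-2t)(sin(t)·(-1,-2) - cos(t)·(1,1)).
General solution: c_1X_1 + c_2X_2.

p(t) = c_1e^(-2t)sin(t) - c_1e^(-2t)cos(t) - c_2e^(-2t)sin(t) - c_2e^(-2t)cos(t), q(t) = c_1e^(-2t)sin(t) - 2c_1e^(-2t)cos(t) - 2c_2e^(-2t)sin(t) - c_2e^(-2t)cos(t)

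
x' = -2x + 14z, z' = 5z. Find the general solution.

Coefficient matrix A = [[-2, 14], [0, 5]].
Characteristic polynomial det(A - λI) = λ^2 - 3λ - 10 = 0.
Eigenvalues λ = -2, 5.
For λ=-2: (A-λI) row 1 is [0, 14], so an eigenvector is (-1, 0).
For λ=5: (A-λI) row 1 is [-7, 14], so an eigenvector is (2, 1).
General solution: C_1e^(-2t)(-1,0) + C_2e^(5t)(2,1).

x(t) = -C_1e^(-2t) + 2C_2e^(5t), z(t) = C_2e^(5t)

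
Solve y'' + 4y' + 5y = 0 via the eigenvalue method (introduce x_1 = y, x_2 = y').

Let x_1 = y, x_2 = y'. Then x_1' = x_2 and x_2' = -5x_1 - 4x_2.
A = [[0,1],[-5,-4]]; det(A-λI) = λ^2 + 4λ + 5.
Eigenvalues λ = -2 ± i.

y(t) = c_1e^(-2t)cos(t) + c_2e^(-2t)sin(t)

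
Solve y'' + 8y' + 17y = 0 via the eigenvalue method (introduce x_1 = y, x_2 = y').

Let x_1 = y, x_2 = y'. Then x_1' = x_2 and x_2' = -17x_1 - 8x_2.
A = [[0,1],[-17,-8]]; det(A-λI) = λ^2 + 8λ + 17.
Eigenvalues λ = -4 ± i.

y(t) = C_1e^(-4t)cos(t) + C_2e^(-4t)sin(t)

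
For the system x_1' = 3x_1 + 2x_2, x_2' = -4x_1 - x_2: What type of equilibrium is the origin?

A = [[3,2],[-4,-1]]; det(A-λI) = λ^2 - 2λ + 5.
λ = 1 ± 2i: positive real part.

unstable spiral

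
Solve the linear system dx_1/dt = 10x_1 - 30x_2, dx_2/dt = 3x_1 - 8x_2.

x_1(t) = -3K_1e^(t)sin(3t) - K_1e^(t)cos(3t) - K_2e^(t)sin(3t) + 3K_2e^(t)cos(3t), x_2(t) = -K_1e^(t)sin(3t) + K_2e^(t)cos(3t)

Coefficient matrix A = [[10, -30], [3, -8]].
Characteristic polynomial det(A - λI) = λ^2 - 2λ + 10 = 0.
Eigenvalues λ = 1 ± 3i (complex conjugate pair).
For λ=1+3i: an eigenvector is (-1,0) - i(-3,-1) = (-1 + 3i, 0 + i).
A real fundamental pair from Re and Im of e^((1+3i)t)v: X_1 = e^(t)(cos(3t)·(-1,0) + sin(3t)·(-3,-1)), X_2 = e^(t)(sin(3t)·(-1,0) - cos(3t)·(-3,-1)).
General solution: K_1X_1 + K_2X_2.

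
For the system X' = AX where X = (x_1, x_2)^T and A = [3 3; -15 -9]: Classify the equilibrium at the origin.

A = [[3,3],[-15,-9]]; det(A-λI) = λ^2 + 6λ + 18.
λ = -3 ± 3i: negative real part.

stable spiral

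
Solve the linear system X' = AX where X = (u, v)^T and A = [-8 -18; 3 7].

u(t) = 2K_1e^(t) + 3K_2e^(-2t), v(t) = -K_1e^(t) - K_2e^(-2t)

Coefficient matrix A = [[-8, -18], [3, 7]].
Characteristic polynomial det(A - λI) = λ^2 + λ - 2 = 0.
Eigenvalues λ = 1, -2.
For λ=1: (A-λI) row 1 is [-9, -18], so an eigenvector is (2, -1).
For λ=-2: (A-λI) row 1 is [-6, -18], so an eigenvector is (3, -1).
General solution: K_1e^(t)(2,-1) + K_2e^(-2t)(3,-1).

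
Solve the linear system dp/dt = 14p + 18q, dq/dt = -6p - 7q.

p(t) = 2K_1e^(5t) + 3K_2e^(2t), q(t) = -K_1e^(5t) - 2K_2e^(2t)

Coefficient matrix A = [[14, 18], [-6, -7]].
Characteristic polynomial det(A - λI) = λ^2 - 7λ + 10 = 0.
Eigenvalues λ = 5, 2.
For λ=5: (A-λI) row 1 is [9, 18], so an eigenvector is (2, -1).
For λ=2: (A-λI) row 1 is [12, 18], so an eigenvector is (3, -2).
General solution: K_1e^(5t)(2,-1) + K_2e^(2t)(3,-2).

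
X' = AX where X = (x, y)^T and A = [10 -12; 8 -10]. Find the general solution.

Coefficient matrix A = [[10, -12], [8, -10]].
Characteristic polynomial det(A - λI) = λ^2 - 4 = 0.
Eigenvalues λ = -2, 2.
For λ=-2: (A-λI) row 1 is [12, -12], so an eigenvector is (1, 1).
For λ=2: (A-λI) row 1 is [8, -12], so an eigenvector is (-3, -2).
General solution: K_1e^(-2t)(1,1) + K_2e^(2t)(-3,-2).

x(t) = K_1e^(-2t) - 3K_2e^(2t), y(t) = K_1e^(-2t) - 2K_2e^(2t)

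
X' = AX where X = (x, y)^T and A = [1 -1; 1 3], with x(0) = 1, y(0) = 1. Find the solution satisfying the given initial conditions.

x(t) = -2te^(2t) + e^(2t), y(t) = 2te^(2t) + e^(2t)

Coefficient matrix A = [[1, -1], [1, 3]].
Characteristic polynomial det(A - λI) = λ^2 - 4λ + 4 = 0.
Single eigenvalue λ = 2 with algebraic multiplicity 2.
Eigenvector v = (-1,1); generalized eigenvector w with (A-λI)w=v is (3,-2).
General solution: e^(2t)[c_1·v + c_2·(t·v + w)].
Applying x(0)=1, y(0)=1 gives c_1=5, c_2=2.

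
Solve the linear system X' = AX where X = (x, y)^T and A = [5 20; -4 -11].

Coefficient matrix A = [[5, 20], [-4, -11]].
Characteristic polynomial det(A - λI) = λ^2 + 6λ + 25 = 0.
Eigenvalues λ = -3 ± 4i (complex conjugate pair).
For λ=-3+4i: an eigenvector is (-2,1) - i(1,0) = (-2 - i, 1).
A real fundamental pair from Re and Im of e^((-3+4i)t)v: X_1 = e^(-3t)(cos(4t)·(-2,1) + sin(4t)·(1,0)), X_2 = e^(-3t)(sin(4t)·(-2,1) - cos(4t)·(1,0)).
General solution: c_1X_1 + c_2X_2.

x(t) = c_1e^(-3t)sin(4t) - 2c_1e^(-3t)cos(4t) - 2c_2e^(-3t)sin(4t) - c_2e^(-3t)cos(4t), y(t) = c_1e^(-3t)cos(4t) + c_2e^(-3t)sin(4t)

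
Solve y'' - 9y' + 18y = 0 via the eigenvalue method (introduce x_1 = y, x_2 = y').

Let x_1 = y, x_2 = y'. Then x_1' = x_2 and x_2' = -18x_1 + 9x_2.
A = [[0,1],[-18,9]]; det(A-λI) = λ^2 - 9λ + 18.
Eigenvalues λ = 6, 3 with eigenvectors (1,6), (1,3).

y(t) = K_1e^(6t) + K_2e^(3t)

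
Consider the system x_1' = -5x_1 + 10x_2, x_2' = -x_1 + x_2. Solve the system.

Coefficient matrix A = [[-5, 10], [-1, 1]].
Characteristic polynomial det(A - λI) = λ^2 + 4λ + 5 = 0.
Eigenvalues λ = -2 ± i (complex conjugate pair).
For λ=-2+i: an eigenvector is (-3,-1) - i(-1,0) = (-3 + i, -1).
A real fundamental pair from Re and Im of e^((-2+i)t)v: X_1 = e^(-2t)(cos(t)·(-3,-1) + sin(t)·(-1,0)), X_2 = e^(-2t)(sin(t)·(-3,-1) - cos(t)·(-1,0)).
General solution: C_1X_1 + C_2X_2.

x_1(t) = -C_1e^(-2t)sin(t) - 3C_1e^(-2t)cos(t) - 3C_2e^(-2t)sin(t) + C_2e^(-2t)cos(t), x_2(t) = -C_1e^(-2t)cos(t) - C_2e^(-2t)sin(t)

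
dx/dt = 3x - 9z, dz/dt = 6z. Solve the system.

x(t) = K_1e^(3t) + 3K_2e^(6t), z(t) = -K_2e^(6t)

Coefficient matrix A = [[3, -9], [0, 6]].
Characteristic polynomial det(A - λI) = λ^2 - 9λ + 18 = 0.
Eigenvalues λ = 3, 6.
For λ=3: (A-λI) row 1 is [0, -9], so an eigenvector is (1, 0).
For λ=6: (A-λI) row 1 is [-3, -9], so an eigenvector is (3, -1).
General solution: K_1e^(3t)(1,0) + K_2e^(6t)(3,-1).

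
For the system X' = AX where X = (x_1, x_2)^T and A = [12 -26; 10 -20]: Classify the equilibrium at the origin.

A = [[12,-26],[10,-20]]; det(A-λI) = λ^2 + 8λ + 20.
λ = -4 ± 2i: negative real part.

stable spiral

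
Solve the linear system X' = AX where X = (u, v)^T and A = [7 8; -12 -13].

Coefficient matrix A = [[7, 8], [-12, -13]].
Characteristic polynomial det(A - λI) = λ^2 + 6λ + 5 = 0.
Eigenvalues λ = -1, -5.
For λ=-1: (A-λI) row 1 is [8, 8], so an eigenvector is (1, -1).
For λ=-5: (A-λI) row 1 is [12, 8], so an eigenvector is (2, -3).
General solution: K_1e^(-t)(1,-1) + K_2e^(-5t)(2,-3).

u(t) = K_1e^(-t) + 2K_2e^(-5t), v(t) = -K_1e^(-t) - 3K_2e^(-5t)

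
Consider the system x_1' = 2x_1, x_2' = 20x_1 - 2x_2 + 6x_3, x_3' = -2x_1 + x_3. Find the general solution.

x_1(t) = C_2e^(2t), x_2(t) = C_1e^(-2t) + 2C_2e^(2t) + 2C_3e^(t), x_3(t) = -2C_2e^(2t) + C_3e^(t)

Coefficient matrix A = [[2, 0, 0], [20, -2, 6], [-2, 0, 1]].
det(A - λI) = 0 gives eigenvalues λ = -2, 2, 1.
For λ=-2: eigenvector (0,1,0).
For λ=2: eigenvector (1,2,-2).
For λ=1: eigenvector (0,2,1).
General solution: C_1e^(-2t)(0,1,0) + C_2e^(2t)(1,2,-2) + C_3e^(t)(0,2,1).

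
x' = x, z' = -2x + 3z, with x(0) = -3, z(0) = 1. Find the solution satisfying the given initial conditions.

x(t) = -3e^(t), z(t) = 4e^(3t) - 3e^(t)

Coefficient matrix A = [[1, 0], [-2, 3]].
Characteristic polynomial det(A - λI) = λ^2 - 4λ + 3 = 0.
Eigenvalues λ = 3, 1.
For λ=3: (A-λI) row 1 is [-2, 0], so an eigenvector is (0, -1).
For λ=1: (A-λI) row 2 is [-2, 2], so an eigenvector is (1, 1).
General solution: C_1e^(3t)(0,-1) + C_2e^(t)(1,1).
Applying x(0)=-3, z(0)=1 gives C_1=-4, C_2=-3.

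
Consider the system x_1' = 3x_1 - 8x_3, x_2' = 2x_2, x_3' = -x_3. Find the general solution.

Coefficient matrix A = [[3, 0, -8], [0, 2, 0], [0, 0, -1]].
det(A - λI) = 0 gives eigenvalues λ = 3, -1, 2.
For λ=3: eigenvector (1,0,0).
For λ=-1: eigenvector (-2,0,-1).
For λ=2: eigenvector (0,1,0).
General solution: K_1e^(3t)(1,0,0) + K_2e^(-t)(-2,0,-1) + K_3e^(2t)(0,1,0).

x_1(t) = K_1e^(3t) - 2K_2e^(-t), x_2(t) = K_3e^(2t), x_3(t) = -K_2e^(-t)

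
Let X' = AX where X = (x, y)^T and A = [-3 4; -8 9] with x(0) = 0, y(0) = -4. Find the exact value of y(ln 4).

A = [[-3,4],[-8,9]]; eigenvalues λ = 5, 1.
Eigenvectors: (-1,-2) for λ=5, (-1,-1) for λ=1.
From the initial condition, c_1 = 4, c_2 = -4.
y(ln 4) = (4)(4^5)(-2) + (-4)(4^1)(-1) = -8176.

-8176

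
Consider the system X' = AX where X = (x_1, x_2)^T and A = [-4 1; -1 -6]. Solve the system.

x_1(t) = -c_1e^(-5t) - c_2te^(-5t) - 3c_2e^(-5t), x_2(t) = c_1e^(-5t) + c_2te^(-5t) + 2c_2e^(-5t)

Coefficient matrix A = [[-4, 1], [-1, -6]].
Characteristic polynomial det(A - λI) = λ^2 + 10λ + 25 = 0.
Single eigenvalue λ = -5 with algebraic multiplicity 2.
Eigenvector v = (-1,1); generalized eigenvector w with (A-λI)w=v is (-3,2).
General solution: e^(-5t)[c_1·v + c_2·(t·v + w)].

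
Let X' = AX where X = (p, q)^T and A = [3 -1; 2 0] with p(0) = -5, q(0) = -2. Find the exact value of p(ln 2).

A = [[3,-1],[2,0]]; eigenvalues λ = 1, 2.
Eigenvectors: (-1,-2) for λ=1, (-1,-1) for λ=2.
From the initial condition, c_1 = -3, c_2 = 8.
p(ln 2) = (-3)(2^1)(-1) + (8)(2^2)(-1) = -26.

-26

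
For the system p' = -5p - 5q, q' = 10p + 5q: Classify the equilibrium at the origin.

center

A = [[-5,-5],[10,5]]; det(A-λI) = λ^2 + 25.
λ = 0 ± 5i: zero real part.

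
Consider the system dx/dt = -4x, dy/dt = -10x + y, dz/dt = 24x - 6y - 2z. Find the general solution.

Coefficient matrix A = [[-4, 0, 0], [-10, 1, 0], [24, -6, -2]].
det(A - λI) = 0 gives eigenvalues λ = -4, -2, 1.
For λ=-4: eigenvector (1,2,-6).
For λ=-2: eigenvector (0,0,1).
For λ=1: eigenvector (0,1,-2).
General solution: C_1e^(-4t)(1,2,-6) + C_2e^(-2t)(0,0,1) + C_3e^(t)(0,1,-2).

x(t) = C_1e^(-4t), y(t) = 2C_1e^(-4t) + C_3e^(t), z(t) = -6C_1e^(-4t) + C_2e^(-2t) - 2C_3e^(t)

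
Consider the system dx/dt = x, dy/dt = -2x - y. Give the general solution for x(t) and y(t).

x(t) = -C_1e^(t), y(t) = C_1e^(t) + C_2e^(-t)

Coefficient matrix A = [[1, 0], [-2, -1]].
Characteristic polynomial det(A - λI) = λ^2 - 1 = 0.
Eigenvalues λ = 1, -1.
For λ=1: (A-λI) row 2 is [-2, -2], so an eigenvector is (-1, 1).
For λ=-1: (A-λI) row 1 is [2, 0], so an eigenvector is (0, 1).
General solution: C_1e^(t)(-1,1) + C_2e^(-t)(0,1).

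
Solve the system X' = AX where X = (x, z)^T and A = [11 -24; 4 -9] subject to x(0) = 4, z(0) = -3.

x(t) = 30e^(3t) - 26e^(-t), z(t) = 10e^(3t) - 13e^(-t)

Coefficient matrix A = [[11, -24], [4, -9]].
Characteristic polynomial det(A - λI) = λ^2 - 2λ - 3 = 0.
Eigenvalues λ = 3, -1.
For λ=3: (A-λI) row 1 is [8, -24], so an eigenvector is (-3, -1).
For λ=-1: (A-λI) row 1 is [12, -24], so an eigenvector is (2, 1).
General solution: K_1e^(3t)(-3,-1) + K_2e^(-t)(2,1).
Applying x(0)=4, z(0)=-3 gives K_1=-10, K_2=-13.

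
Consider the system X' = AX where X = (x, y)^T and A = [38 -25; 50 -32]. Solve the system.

x(t) = C_1e^(3t)sin(5t) - 2C_1e^(3t)cos(5t) - 2C_2e^(3t)sin(5t) - C_2e^(3t)cos(5t), y(t) = C_1e^(3t)sin(5t) - 3C_1e^(3t)cos(5t) - 3C_2e^(3t)sin(5t) - C_2e^(3t)cos(5t)

Coefficient matrix A = [[38, -25], [50, -32]].
Characteristic polynomial det(A - λI) = λ^2 - 6λ + 34 = 0.
Eigenvalues λ = 3 ± 5i (complex conjugate pair).
For λ=3+5i: an eigenvector is (-2,-3) - i(1,1) = (-2 - i, -3 - i).
A real fundamental pair from Re and Im of e^((3+5i)t)v: X_1 = e^(3t)(cos(5t)·(-2,-3) + sin(5t)·(1,1)), X_2 = e^(3t)(sin(5t)·(-2,-3) - cos(5t)·(1,1)).
General solution: C_1X_1 + C_2X_2.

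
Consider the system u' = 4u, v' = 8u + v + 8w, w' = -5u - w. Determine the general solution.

Coefficient matrix A = [[4, 0, 0], [8, 1, 8], [-5, 0, -1]].
det(A - λI) = 0 gives eigenvalues λ = 4, 1, -1.
For λ=4: eigenvector (1,0,-1).
For λ=1: eigenvector (0,1,0).
For λ=-1: eigenvector (0,-4,1).
General solution: K_1e^(4t)(1,0,-1) + K_2e^(t)(0,1,0) + K_3e^(-t)(0,-4,1).

u(t) = K_1e^(4t), v(t) = K_2e^(t) - 4K_3e^(-t), w(t) = -K_1e^(4t) + K_3e^(-t)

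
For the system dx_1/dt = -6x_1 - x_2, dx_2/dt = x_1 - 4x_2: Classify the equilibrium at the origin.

stable improper node

A = [[-6,-1],[1,-4]]; det(A-λI) = λ^2 + 10λ + 25.
repeated λ = -5 with a single eigenvector.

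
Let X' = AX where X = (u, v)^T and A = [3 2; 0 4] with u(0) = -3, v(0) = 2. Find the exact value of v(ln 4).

A = [[3,2],[0,4]]; eigenvalues λ = 4, 3.
Eigenvectors: (-2,-1) for λ=4, (1,0) for λ=3.
From the initial condition, c_1 = -2, c_2 = -7.
v(ln 4) = (-2)(4^4)(-1) + (-7)(4^3)(0) = 512.

512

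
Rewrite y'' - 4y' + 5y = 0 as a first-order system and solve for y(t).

y(t) = C_1e^(2t)cos(t) + C_2e^(2t)sin(t)

Let x_1 = y, x_2 = y'. Then x_1' = x_2 and x_2' = -5x_1 + 4x_2.
A = [[0,1],[-5,4]]; det(A-λI) = λ^2 - 4λ + 5.
Eigenvalues λ = 2 ± i.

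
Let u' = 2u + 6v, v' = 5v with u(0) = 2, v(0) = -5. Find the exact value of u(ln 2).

-272

A = [[2,6],[0,5]]; eigenvalues λ = 5, 2.
Eigenvectors: (-2,-1) for λ=5, (-1,0) for λ=2.
From the initial condition, c_1 = 5, c_2 = -12.
u(ln 2) = (5)(2^5)(-2) + (-12)(2^2)(-1) = -272.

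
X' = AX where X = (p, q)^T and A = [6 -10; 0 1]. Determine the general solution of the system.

Coefficient matrix A = [[6, -10], [0, 1]].
Characteristic polynomial det(A - λI) = λ^2 - 7λ + 6 = 0.
Eigenvalues λ = 1, 6.
For λ=1: (A-λI) row 1 is [5, -10], so an eigenvector is (2, 1).
For λ=6: (A-λI) row 1 is [0, -10], so an eigenvector is (-1, 0).
General solution: K_1e^(t)(2,1) + K_2e^(6t)(-1,0).

p(t) = 2K_1e^(t) - K_2e^(6t), q(t) = K_1e^(t)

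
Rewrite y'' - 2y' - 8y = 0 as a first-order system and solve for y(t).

Let x_1 = y, x_2 = y'. Then x_1' = x_2 and x_2' = 8x_1 + 2x_2.
A = [[0,1],[8,2]]; det(A-λI) = λ^2 - 2λ - 8.
Eigenvalues λ = 4, -2 with eigenvectors (1,4), (1,-2).

y(t) = C_1e^(4t) + C_2e^(-2t)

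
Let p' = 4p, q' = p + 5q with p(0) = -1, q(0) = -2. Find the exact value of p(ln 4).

A = [[4,0],[1,5]]; eigenvalues λ = 4, 5.
Eigenvectors: (-1,1) for λ=4, (0,-1) for λ=5.
From the initial condition, c_1 = 1, c_2 = 3.
p(ln 4) = (1)(4^4)(-1) + (3)(4^5)(0) = -256.

-256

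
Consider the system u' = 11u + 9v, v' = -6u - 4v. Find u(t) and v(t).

Coefficient matrix A = [[11, 9], [-6, -4]].
Characteristic polynomial det(A - λI) = λ^2 - 7λ + 10 = 0.
Eigenvalues λ = 2, 5.
For λ=2: (A-λI) row 1 is [9, 9], so an eigenvector is (-1, 1).
For λ=5: (A-λI) row 1 is [6, 9], so an eigenvector is (3, -2).
General solution: c_1e^(2t)(-1,1) + c_2e^(5t)(3,-2).

u(t) = -c_1e^(2t) + 3c_2e^(5t), v(t) = c_1e^(2t) - 2c_2e^(5t)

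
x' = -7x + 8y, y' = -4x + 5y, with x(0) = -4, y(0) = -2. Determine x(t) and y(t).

x(t) = -4e^(-3t), y(t) = -2e^(-3t)

Coefficient matrix A = [[-7, 8], [-4, 5]].
Characteristic polynomial det(A - λI) = λ^2 + 2λ - 3 = 0.
Eigenvalues λ = 1, -3.
For λ=1: (A-λI) row 1 is [-8, 8], so an eigenvector is (-1, -1).
For λ=-3: (A-λI) row 1 is [-4, 8], so an eigenvector is (2, 1).
General solution: C_1e^(t)(-1,-1) + C_2e^(-3t)(2,1).
Applying x(0)=-4, y(0)=-2 gives C_1=0, C_2=-2.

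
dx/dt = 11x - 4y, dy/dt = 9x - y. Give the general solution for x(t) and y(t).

Coefficient matrix A = [[11, -4], [9, -1]].
Characteristic polynomial det(A - λI) = λ^2 - 10λ + 25 = 0.
Single eigenvalue λ = 5 with algebraic multiplicity 2.
Eigenvector v = (2,3); generalized eigenvector w with (A-λI)w=v is (-1,-2).
General solution: e^(5t)[K_1·v + K_2·(t·v + w)].

x(t) = 2K_1e^(5t) + 2K_2te^(5t) - K_2e^(5t), y(t) = 3K_1e^(5t) + 3K_2te^(5t) - 2K_2e^(5t)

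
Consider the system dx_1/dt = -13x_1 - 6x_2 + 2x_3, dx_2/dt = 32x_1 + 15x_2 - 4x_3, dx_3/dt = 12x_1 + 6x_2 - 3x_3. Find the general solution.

x_1(t) = -c_1e^(3t) + c_2e^(-t) - c_3e^(-3t), x_2(t) = 3c_1e^(3t) - 2c_2e^(-t) + 2c_3e^(-3t), x_3(t) = c_1e^(3t) + c_3e^(-3t)

Coefficient matrix A = [[-13, -6, 2], [32, 15, -4], [12, 6, -3]].
det(A - λI) = 0 gives eigenvalues λ = 3, -1, -3.
For λ=3: eigenvector (-1,3,1).
For λ=-1: eigenvector (1,-2,0).
For λ=-3: eigenvector (-1,2,1).
General solution: c_1e^(3t)(-1,3,1) + c_2e^(-t)(1,-2,0) + c_3e^(-3t)(-1,2,1).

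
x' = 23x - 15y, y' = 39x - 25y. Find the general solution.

x(t) = 2K_1e^(-t)sin(3t) - K_1e^(-t)cos(3t) - K_2e^(-t)sin(3t) - 2K_2e^(-t)cos(3t), y(t) = 3K_1e^(-t)sin(3t) - 2K_1e^(-t)cos(3t) - 2K_2e^(-t)sin(3t) - 3K_2e^(-t)cos(3t)

Coefficient matrix A = [[23, -15], [39, -25]].
Characteristic polynomial det(A - λI) = λ^2 + 2λ + 10 = 0.
Eigenvalues λ = -1 ± 3i (complex conjugate pair).
For λ=-1+3i: an eigenvector is (-1,-2) - i(2,3) = (-1 - 2i, -2 - 3i).
A real fundamental pair from Re and Im of e^((-1+3i)t)v: X_1 = e^(-t)(cos(3t)·(-1,-2) + sin(3t)·(2,3)), X_2 = e^(-t)(sin(3t)·(-1,-2) - cos(3t)·(2,3)).
General solution: K_1X_1 + K_2X_2.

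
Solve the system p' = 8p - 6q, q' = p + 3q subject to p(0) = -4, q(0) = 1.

Coefficient matrix A = [[8, -6], [1, 3]].
Characteristic polynomial det(A - λI) = λ^2 - 11λ + 30 = 0.
Eigenvalues λ = 6, 5.
For λ=6: (A-λI) row 1 is [2, -6], so an eigenvector is (-3, -1).
For λ=5: (A-λI) row 1 is [3, -6], so an eigenvector is (2, 1).
General solution: K_1e^(6t)(-3,-1) + K_2e^(5t)(2,1).
Applying p(0)=-4, q(0)=1 gives K_1=6, K_2=7.

p(t) = -18e^(6t) + 14e^(5t), q(t) = -6e^(6t) + 7e^(5t)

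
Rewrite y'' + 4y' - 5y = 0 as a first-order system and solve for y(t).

Let x_1 = y, x_2 = y'. Then x_1' = x_2 and x_2' = 5x_1 - 4x_2.
A = [[0,1],[5,-4]]; det(A-λI) = λ^2 + 4λ - 5.
Eigenvalues λ = 1, -5 with eigenvectors (1,1), (1,-5).

y(t) = C_1e^(t) + C_2e^(-5t)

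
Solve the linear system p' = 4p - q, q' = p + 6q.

p(t) = C_1e^(5t) + C_2te^(5t) - C_2e^(5t), q(t) = -C_1e^(5t) - C_2te^(5t)

Coefficient matrix A = [[4, -1], [1, 6]].
Characteristic polynomial det(A - λI) = λ^2 - 10λ + 25 = 0.
Single eigenvalue λ = 5 with algebraic multiplicity 2.
Eigenvector v = (1,-1); generalized eigenvector w with (A-λI)w=v is (-1,0).
General solution: e^(5t)[C_1·v + C_2·(t·v + w)].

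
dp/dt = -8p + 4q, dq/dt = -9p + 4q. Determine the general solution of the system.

p(t) = -2C_1e^(-2t) - 2C_2te^(-2t) - C_2e^(-2t), q(t) = -3C_1e^(-2t) - 3C_2te^(-2t) - 2C_2e^(-2t)

Coefficient matrix A = [[-8, 4], [-9, 4]].
Characteristic polynomial det(A - λI) = λ^2 + 4λ + 4 = 0.
Single eigenvalue λ = -2 with algebraic multiplicity 2.
Eigenvector v = (-2,-3); generalized eigenvector w with (A-λI)w=v is (-1,-2).
General solution: e^(-2t)[C_1·v + C_2·(t·v + w)].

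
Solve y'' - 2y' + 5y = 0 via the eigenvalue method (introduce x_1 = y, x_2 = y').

Let x_1 = y, x_2 = y'. Then x_1' = x_2 and x_2' = -5x_1 + 2x_2.
A = [[0,1],[-5,2]]; det(A-λI) = λ^2 - 2λ + 5.
Eigenvalues λ = 1 ± 2i.

y(t) = C_1e^(t)cos(2t) + C_2e^(t)sin(2t)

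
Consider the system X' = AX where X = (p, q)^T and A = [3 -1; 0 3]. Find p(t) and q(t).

p(t) = -c_1e^(3t) - c_2te^(3t) - 3c_2e^(3t), q(t) = c_2e^(3t)

Coefficient matrix A = [[3, -1], [0, 3]].
Characteristic polynomial det(A - λI) = λ^2 - 6λ + 9 = 0.
Single eigenvalue λ = 3 with algebraic multiplicity 2.
Eigenvector v = (-1,0); generalized eigenvector w with (A-λI)w=v is (-3,1).
General solution: e^(3t)[c_1·v + c_2·(t·v + w)].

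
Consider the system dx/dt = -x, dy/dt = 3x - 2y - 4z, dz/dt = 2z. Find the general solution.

x(t) = c_1e^(-t), y(t) = 3c_1e^(-t) + c_2e^(-2t) - c_3e^(2t), z(t) = c_3e^(2t)

Coefficient matrix A = [[-1, 0, 0], [3, -2, -4], [0, 0, 2]].
det(A - λI) = 0 gives eigenvalues λ = -1, -2, 2.
For λ=-1: eigenvector (1,3,0).
For λ=-2: eigenvector (0,1,0).
For λ=2: eigenvector (0,-1,1).
General solution: c_1e^(-t)(1,3,0) + c_2e^(-2t)(0,1,0) + c_3e^(2t)(0,-1,1).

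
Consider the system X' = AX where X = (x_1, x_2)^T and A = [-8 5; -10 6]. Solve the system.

x_1(t) = -2C_1e^(-t)sin(t) + C_1e^(-t)cos(t) + C_2e^(-t)sin(t) + 2C_2e^(-t)cos(t), x_2(t) = -3C_1e^(-t)sin(t) + C_1e^(-t)cos(t) + C_2e^(-t)sin(t) + 3C_2e^(-t)cos(t)

Coefficient matrix A = [[-8, 5], [-10, 6]].
Characteristic polynomial det(A - λI) = λ^2 + 2λ + 2 = 0.
Eigenvalues λ = -1 ± i (complex conjugate pair).
For λ=-1+i: an eigenvector is (1,1) - i(-2,-3) = (1 + 2i, 1 + 3i).
A real fundamental pair from Re and Im of e^((-1+i)t)v: X_1 = e^(-t)(cos(t)·(1,1) + sin(t)·(-2,-3)), X_2 = e^(-t)(sin(t)·(1,1) - cos(t)·(-2,-3)).
General solution: C_1X_1 + C_2X_2.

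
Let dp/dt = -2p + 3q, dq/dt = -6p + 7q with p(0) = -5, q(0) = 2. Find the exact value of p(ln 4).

A = [[-2,3],[-6,7]]; eigenvalues λ = 1, 4.
Eigenvectors: (1,1) for λ=1, (1,2) for λ=4.
From the initial condition, c_1 = -12, c_2 = 7.
p(ln 4) = (-12)(4^1)(1) + (7)(4^4)(1) = 1744.

1744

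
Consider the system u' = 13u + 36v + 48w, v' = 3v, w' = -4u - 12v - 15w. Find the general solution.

Coefficient matrix A = [[13, 36, 48], [0, 3, 0], [-4, -12, -15]].
det(A - λI) = 0 gives eigenvalues λ = 1, 3, -3.
For λ=1: eigenvector (4,0,-1).
For λ=3: eigenvector (6,1,-2).
For λ=-3: eigenvector (3,0,-1).
General solution: c_1e^(t)(4,0,-1) + c_2e^(3t)(6,1,-2) + c_3e^(-3t)(3,0,-1).

u(t) = 4c_1e^(t) + 6c_2e^(3t) + 3c_3e^(-3t), v(t) = c_2e^(3t), w(t) = -c_1e^(t) - 2c_2e^(3t) - c_3e^(-3t)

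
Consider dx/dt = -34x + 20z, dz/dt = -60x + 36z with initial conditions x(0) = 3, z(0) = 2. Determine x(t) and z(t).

x(t) = -5e^(6t) + 8e^(-4t), z(t) = -10e^(6t) + 12e^(-4t)

Coefficient matrix A = [[-34, 20], [-60, 36]].
Characteristic polynomial det(A - λI) = λ^2 - 2λ - 24 = 0.
Eigenvalues λ = -4, 6.
For λ=-4: (A-λI) row 1 is [-30, 20], so an eigenvector is (2, 3).
For λ=6: (A-λI) row 1 is [-40, 20], so an eigenvector is (-1, -2).
General solution: c_1e^(-4t)(2,3) + c_2e^(6t)(-1,-2).
Applying x(0)=3, z(0)=2 gives c_1=4, c_2=5.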